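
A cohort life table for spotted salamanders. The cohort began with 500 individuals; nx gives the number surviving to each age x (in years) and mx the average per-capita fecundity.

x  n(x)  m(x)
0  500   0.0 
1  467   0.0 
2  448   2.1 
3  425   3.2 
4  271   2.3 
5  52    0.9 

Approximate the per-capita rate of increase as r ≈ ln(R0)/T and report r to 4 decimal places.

0.6093

lx = nx/n0 = nx/500: 1, 0.934, 0.896, 0.85, 0.542, 0.104
R0 = Σ lx·mx = 0 + 0 + 1.8816 + 2.72 + 1.2466 + 0.0936 = 5.9418
Σ x·lx·mx = 17.3776; T = 17.3776/5.9418 = 2.92464…
r ≈ ln(R0)/T = ln(5.9418)/2.92464… = 0.609311… → 0.6093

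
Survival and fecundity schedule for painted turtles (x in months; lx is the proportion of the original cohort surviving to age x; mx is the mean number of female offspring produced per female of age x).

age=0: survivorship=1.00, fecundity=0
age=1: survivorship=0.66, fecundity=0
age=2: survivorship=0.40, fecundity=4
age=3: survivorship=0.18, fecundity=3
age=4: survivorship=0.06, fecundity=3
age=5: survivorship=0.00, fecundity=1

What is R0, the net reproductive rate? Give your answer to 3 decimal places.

lx·mx by age: 0, 0, 1.6, 0.54, 0.18, 0
R0 = Σ lx·mx = 2.32 → 2.320

2.320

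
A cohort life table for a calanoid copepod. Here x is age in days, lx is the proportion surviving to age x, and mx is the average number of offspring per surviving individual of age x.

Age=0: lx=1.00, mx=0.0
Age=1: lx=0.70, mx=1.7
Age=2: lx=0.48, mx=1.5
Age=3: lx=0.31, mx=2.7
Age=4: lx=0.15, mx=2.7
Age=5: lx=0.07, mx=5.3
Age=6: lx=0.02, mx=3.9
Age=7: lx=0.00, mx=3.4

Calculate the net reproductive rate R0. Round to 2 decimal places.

3.60

lx·mx by age: 0, 1.19, 0.72, 0.837, 0.405, 0.371, 0.078, 0
R0 = Σ lx·mx = 3.601 → 3.60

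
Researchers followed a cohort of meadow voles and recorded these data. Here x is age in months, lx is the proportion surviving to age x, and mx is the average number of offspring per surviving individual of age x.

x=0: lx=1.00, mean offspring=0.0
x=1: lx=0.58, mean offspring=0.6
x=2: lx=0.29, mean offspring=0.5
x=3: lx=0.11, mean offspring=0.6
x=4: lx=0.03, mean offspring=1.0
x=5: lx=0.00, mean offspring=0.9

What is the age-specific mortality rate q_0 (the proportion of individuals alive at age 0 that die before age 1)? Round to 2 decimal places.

q_0 = (l_0 − l_1) / l_0 = (1 − 0.58) / 1
     = 0.42 / 1 = 0.42 → 0.42

0.42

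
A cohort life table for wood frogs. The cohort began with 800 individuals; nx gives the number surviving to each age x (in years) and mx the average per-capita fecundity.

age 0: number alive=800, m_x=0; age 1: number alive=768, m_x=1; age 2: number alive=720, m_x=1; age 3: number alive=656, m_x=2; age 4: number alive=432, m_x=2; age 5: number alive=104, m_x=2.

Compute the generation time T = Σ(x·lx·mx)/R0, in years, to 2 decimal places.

lx = nx/n0 = nx/800: 1, 0.96, 0.9, 0.82, 0.54, 0.13
lx·mx: 0, 0.96, 0.9, 1.64, 1.08, 0.26 → R0 = 4.84
x·lx·mx: 0, 0.96, 1.8, 4.92, 4.32, 1.3 → Σ = 13.3
T = 13.3 / 4.84 = 2.747934… → 2.75

2.75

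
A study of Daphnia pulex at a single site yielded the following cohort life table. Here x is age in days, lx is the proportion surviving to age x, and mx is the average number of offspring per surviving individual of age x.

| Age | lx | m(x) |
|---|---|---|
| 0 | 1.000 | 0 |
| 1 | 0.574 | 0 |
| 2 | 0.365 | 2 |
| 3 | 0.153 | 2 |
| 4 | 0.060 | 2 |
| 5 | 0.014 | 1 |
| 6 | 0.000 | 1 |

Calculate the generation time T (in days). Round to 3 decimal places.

lx·mx: 0, 0, 0.73, 0.306, 0.12, 0.014, 0 → R0 = 1.17
x·lx·mx: 0, 0, 1.46, 0.918, 0.48, 0.07, 0 → Σ = 2.928
T = 2.928 / 1.17 = 2.502564… → 2.503

2.503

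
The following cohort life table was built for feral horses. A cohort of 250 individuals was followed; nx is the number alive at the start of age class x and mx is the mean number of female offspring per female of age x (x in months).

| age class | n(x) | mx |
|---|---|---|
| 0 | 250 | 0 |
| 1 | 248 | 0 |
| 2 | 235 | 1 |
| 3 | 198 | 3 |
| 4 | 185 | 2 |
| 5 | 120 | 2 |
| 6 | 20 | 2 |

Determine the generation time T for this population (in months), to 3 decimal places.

lx = nx/n0 = nx/250: 1, 0.992, 0.94, 0.792, 0.74, 0.48, 0.08
lx·mx: 0, 0, 0.94, 2.376, 1.48, 0.96, 0.16 → R0 = 5.916
x·lx·mx: 0, 0, 1.88, 7.128, 5.92, 4.8, 0.96 → Σ = 20.688
T = 20.688 / 5.916 = 3.496957… → 3.497

3.497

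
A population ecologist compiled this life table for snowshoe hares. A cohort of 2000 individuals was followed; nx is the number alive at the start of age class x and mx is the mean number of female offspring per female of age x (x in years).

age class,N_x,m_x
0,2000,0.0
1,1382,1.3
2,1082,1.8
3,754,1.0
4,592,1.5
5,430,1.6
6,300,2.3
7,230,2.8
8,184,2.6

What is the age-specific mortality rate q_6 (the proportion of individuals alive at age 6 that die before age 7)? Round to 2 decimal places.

0.23

lx = nx/n0 = nx/2000: 1, 0.691, 0.541, 0.377, 0.296, 0.215, 0.15, 0.115, 0.092
q_6 = (l_6 − l_7) / l_6 = (0.15 − 0.115) / 0.15
     = 0.035 / 0.15 = 0.233333… → 0.23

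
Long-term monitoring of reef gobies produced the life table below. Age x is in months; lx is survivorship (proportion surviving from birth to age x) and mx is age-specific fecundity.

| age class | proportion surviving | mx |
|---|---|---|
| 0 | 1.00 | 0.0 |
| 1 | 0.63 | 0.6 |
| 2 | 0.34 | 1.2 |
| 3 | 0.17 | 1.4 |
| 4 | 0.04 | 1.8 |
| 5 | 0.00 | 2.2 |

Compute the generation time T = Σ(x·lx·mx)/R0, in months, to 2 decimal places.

lx·mx: 0, 0.378, 0.408, 0.238, 0.072, 0 → R0 = 1.096
x·lx·mx: 0, 0.378, 0.816, 0.714, 0.288, 0 → Σ = 2.196
T = 2.196 / 1.096 = 2.00365… → 2.00

2.00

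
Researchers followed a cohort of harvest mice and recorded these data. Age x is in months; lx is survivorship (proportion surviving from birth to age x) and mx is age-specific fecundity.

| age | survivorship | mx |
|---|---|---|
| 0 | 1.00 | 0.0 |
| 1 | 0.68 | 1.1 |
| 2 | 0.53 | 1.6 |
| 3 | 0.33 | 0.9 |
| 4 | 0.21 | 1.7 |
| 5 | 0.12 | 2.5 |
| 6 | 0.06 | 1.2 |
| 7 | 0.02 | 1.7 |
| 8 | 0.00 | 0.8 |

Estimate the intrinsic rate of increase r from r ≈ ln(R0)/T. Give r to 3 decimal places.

0.374

R0 = Σ lx·mx = 0 + 0.748 + 0.848 + 0.297 + 0.357 + 0.3 + 0.072 + 0.034 + 0 = 2.656
Σ x·lx·mx = 6.933; T = 6.933/2.656 = 2.61032…
r ≈ ln(R0)/T = ln(2.656)/2.61032… = 0.37422… → 0.374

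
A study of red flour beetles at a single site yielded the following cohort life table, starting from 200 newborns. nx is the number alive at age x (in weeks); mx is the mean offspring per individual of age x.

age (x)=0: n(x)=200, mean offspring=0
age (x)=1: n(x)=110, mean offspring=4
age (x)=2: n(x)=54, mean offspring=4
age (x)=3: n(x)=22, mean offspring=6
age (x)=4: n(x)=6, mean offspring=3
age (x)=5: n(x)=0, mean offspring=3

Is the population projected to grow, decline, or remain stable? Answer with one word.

growing

lx = nx/n0 = nx/200: 1, 0.55, 0.27, 0.11, 0.03, 0
R0 = Σ lx·mx = 0 + 2.2 + 1.08 + 0.66 + 0.09 + 0 = 4.03
R0 > 1, so the population is growing.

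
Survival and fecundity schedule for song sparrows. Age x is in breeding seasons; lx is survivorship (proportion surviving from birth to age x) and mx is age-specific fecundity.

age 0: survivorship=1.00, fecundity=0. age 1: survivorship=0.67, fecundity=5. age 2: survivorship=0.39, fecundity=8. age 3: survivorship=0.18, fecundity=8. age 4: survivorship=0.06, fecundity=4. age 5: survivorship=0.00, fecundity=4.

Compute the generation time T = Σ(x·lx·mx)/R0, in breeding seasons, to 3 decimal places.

lx·mx: 0, 3.35, 3.12, 1.44, 0.24, 0 → R0 = 8.15
x·lx·mx: 0, 3.35, 6.24, 4.32, 0.96, 0 → Σ = 14.87
T = 14.87 / 8.15 = 1.82454… → 1.825

1.825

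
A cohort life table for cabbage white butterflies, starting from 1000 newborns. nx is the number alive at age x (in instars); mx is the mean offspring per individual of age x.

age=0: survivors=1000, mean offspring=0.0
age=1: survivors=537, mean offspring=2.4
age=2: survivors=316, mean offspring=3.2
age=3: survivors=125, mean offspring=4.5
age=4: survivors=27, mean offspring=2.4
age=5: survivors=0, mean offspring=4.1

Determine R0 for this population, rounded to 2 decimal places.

lx = nx/n0 = nx/1000: 1, 0.537, 0.316, 0.125, 0.027, 0
lx·mx by age: 0, 1.2888, 1.0112, 0.5625, 0.0648, 0
R0 = Σ lx·mx = 2.9273 → 2.93

2.93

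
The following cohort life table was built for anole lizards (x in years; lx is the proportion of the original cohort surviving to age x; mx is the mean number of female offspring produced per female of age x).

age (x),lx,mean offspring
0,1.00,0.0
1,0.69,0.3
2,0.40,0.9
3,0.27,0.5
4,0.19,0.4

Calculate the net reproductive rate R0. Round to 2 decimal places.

lx·mx by age: 0, 0.207, 0.36, 0.135, 0.076
R0 = Σ lx·mx = 0.778 → 0.78

0.78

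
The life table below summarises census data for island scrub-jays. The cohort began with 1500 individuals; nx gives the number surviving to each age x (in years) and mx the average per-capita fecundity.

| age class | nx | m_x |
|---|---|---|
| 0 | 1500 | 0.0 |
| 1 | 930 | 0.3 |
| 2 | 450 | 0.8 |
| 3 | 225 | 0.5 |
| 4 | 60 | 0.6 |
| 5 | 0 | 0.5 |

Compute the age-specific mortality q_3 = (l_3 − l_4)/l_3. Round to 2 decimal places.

lx = nx/n0 = nx/1500: 1, 0.62, 0.3, 0.15, 0.04, 0
q_3 = (l_3 − l_4) / l_3 = (0.15 − 0.04) / 0.15
     = 0.11 / 0.15 = 0.733333… → 0.73

0.73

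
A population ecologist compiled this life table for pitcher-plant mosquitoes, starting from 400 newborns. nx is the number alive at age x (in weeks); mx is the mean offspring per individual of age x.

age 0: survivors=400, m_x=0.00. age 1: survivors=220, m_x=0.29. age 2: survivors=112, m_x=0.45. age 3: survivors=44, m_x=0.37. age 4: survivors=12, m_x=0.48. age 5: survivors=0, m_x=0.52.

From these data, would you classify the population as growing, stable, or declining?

lx = nx/n0 = nx/400: 1, 0.55, 0.28, 0.11, 0.03, 0
R0 = Σ lx·mx = 0 + 0.1595 + 0.126 + 0.0407 + 0.0144 + 0 = 0.3406
R0 < 1, so the population is declining.

declining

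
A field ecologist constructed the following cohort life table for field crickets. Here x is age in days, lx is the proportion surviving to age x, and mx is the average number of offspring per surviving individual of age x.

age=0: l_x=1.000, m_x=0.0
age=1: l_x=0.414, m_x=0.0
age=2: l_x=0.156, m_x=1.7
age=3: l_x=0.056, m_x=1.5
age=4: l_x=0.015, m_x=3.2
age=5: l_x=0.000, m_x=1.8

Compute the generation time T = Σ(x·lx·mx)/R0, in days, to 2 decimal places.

2.45

lx·mx: 0, 0, 0.2652, 0.084, 0.048, 0 → R0 = 0.3972
x·lx·mx: 0, 0, 0.5304, 0.252, 0.192, 0 → Σ = 0.9744
T = 0.9744 / 0.3972 = 2.453172… → 2.45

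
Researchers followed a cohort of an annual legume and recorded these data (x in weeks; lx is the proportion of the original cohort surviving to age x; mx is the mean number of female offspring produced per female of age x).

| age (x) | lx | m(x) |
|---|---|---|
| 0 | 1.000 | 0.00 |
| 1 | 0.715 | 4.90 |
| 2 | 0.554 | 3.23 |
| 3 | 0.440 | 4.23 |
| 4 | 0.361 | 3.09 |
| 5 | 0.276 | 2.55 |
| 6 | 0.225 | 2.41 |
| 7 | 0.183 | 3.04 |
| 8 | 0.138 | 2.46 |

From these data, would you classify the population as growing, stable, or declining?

growing

R0 = Σ lx·mx = 0 + 3.5035 + 1.78942 + 1.8612 + 1.11549 + 0.7038 + 0.54225 + 0.55632 + 0.33948 = 10.41146
R0 > 1, so the population is growing.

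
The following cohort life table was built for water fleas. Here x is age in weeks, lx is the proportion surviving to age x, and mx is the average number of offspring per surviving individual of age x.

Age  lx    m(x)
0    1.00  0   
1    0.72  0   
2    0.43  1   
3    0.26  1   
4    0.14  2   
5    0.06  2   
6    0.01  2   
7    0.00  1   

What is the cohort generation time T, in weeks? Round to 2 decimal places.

lx·mx: 0, 0, 0.43, 0.26, 0.28, 0.12, 0.02, 0 → R0 = 1.11
x·lx·mx: 0, 0, 0.86, 0.78, 1.12, 0.6, 0.12, 0 → Σ = 3.48
T = 3.48 / 1.11 = 3.135135… → 3.14

3.14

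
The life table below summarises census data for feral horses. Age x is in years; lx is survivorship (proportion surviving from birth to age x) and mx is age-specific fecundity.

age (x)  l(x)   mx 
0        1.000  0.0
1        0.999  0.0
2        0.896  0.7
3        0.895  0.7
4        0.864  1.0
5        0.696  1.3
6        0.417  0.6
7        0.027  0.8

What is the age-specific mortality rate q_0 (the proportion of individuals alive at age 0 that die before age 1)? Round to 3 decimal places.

0.001

q_0 = (l_0 − l_1) / l_0 = (1 − 0.999) / 1
     = 0.001 / 1 = 0.001 → 0.001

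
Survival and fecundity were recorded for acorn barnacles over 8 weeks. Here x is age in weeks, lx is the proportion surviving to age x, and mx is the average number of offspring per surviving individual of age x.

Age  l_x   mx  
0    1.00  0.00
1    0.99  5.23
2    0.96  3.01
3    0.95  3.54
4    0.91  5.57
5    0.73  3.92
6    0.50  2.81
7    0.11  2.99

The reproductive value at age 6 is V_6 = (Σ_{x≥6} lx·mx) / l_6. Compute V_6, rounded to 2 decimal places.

3.47

lx·mx for x ≥ 6: 1.405, 0.3289 → sum = 1.7339
V_6 = 1.7339 / l_6 = 1.7339 / 0.5 = 3.4678 → 3.47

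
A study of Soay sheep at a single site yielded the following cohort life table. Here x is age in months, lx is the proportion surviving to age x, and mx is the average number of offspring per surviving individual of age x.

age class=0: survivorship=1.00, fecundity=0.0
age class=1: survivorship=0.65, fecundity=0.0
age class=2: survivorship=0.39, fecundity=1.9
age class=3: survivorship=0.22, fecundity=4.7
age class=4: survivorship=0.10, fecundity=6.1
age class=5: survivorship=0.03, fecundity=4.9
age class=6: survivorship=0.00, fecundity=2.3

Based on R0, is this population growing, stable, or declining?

R0 = Σ lx·mx = 0 + 0 + 0.741 + 1.034 + 0.61 + 0.147 + 0 = 2.532
R0 > 1, so the population is growing.

growing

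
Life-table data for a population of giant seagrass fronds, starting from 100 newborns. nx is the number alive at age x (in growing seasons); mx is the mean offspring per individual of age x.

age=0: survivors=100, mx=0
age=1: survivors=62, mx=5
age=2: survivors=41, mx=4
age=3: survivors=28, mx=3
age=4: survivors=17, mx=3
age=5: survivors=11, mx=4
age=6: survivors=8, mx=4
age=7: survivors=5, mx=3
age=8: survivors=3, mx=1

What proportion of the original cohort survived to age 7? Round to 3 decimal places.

l_7 = n_7/n_0 = 5/100 = 0.05 → 0.050

0.050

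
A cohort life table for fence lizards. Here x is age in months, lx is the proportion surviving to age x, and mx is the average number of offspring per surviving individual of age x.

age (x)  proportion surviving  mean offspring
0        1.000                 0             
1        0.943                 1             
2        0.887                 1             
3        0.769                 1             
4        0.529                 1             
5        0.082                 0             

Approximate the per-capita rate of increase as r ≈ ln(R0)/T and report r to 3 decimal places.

0.500

R0 = Σ lx·mx = 0 + 0.943 + 0.887 + 0.769 + 0.529 + 0 = 3.128
Σ x·lx·mx = 7.14; T = 7.14/3.128 = 2.28261…
r ≈ ln(R0)/T = ln(3.128)/2.28261… = 0.4996… → 0.500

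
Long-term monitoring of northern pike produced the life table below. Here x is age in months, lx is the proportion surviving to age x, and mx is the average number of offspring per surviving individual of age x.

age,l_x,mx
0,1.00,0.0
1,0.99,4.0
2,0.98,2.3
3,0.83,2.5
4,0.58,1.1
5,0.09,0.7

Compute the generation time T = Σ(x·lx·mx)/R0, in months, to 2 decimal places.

1.95

lx·mx: 0, 3.96, 2.254, 2.075, 0.638, 0.063 → R0 = 8.99
x·lx·mx: 0, 3.96, 4.508, 6.225, 2.552, 0.315 → Σ = 17.56
T = 17.56 / 8.99 = 1.953281… → 1.95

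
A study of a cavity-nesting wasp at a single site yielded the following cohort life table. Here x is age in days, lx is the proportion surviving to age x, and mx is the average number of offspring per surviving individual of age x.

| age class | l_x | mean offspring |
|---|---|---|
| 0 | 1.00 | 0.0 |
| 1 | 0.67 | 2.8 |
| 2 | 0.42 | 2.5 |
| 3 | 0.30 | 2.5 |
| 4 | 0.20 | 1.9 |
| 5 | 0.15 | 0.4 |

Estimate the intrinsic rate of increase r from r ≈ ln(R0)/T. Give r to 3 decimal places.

0.724

R0 = Σ lx·mx = 0 + 1.876 + 1.05 + 0.75 + 0.38 + 0.06 = 4.116
Σ x·lx·mx = 8.046; T = 8.046/4.116 = 1.95481…
r ≈ ln(R0)/T = ln(4.116)/1.95481… = 0.72379… → 0.724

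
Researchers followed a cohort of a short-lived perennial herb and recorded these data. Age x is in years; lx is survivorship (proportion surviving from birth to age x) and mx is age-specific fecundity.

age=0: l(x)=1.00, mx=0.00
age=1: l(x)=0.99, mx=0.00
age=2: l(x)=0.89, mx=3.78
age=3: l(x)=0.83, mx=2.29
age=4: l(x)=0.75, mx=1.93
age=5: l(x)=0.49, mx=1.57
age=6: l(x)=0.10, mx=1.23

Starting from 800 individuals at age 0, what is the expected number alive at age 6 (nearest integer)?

80

Expected survivors = N0 · l_6 = 800 × 0.10 = 80 → 80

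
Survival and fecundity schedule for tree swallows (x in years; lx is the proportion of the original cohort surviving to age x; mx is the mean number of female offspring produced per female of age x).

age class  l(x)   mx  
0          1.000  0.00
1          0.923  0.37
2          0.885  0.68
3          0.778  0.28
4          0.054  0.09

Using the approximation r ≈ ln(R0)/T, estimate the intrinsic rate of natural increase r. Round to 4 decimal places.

0.0807

R0 = Σ lx·mx = 0 + 0.34151 + 0.6018 + 0.21784 + 0.00486 = 1.16601
Σ x·lx·mx = 2.21807; T = 2.21807/1.16601 = 1.90227…
r ≈ ln(R0)/T = ln(1.16601)/1.90227… = 0.080739… → 0.0807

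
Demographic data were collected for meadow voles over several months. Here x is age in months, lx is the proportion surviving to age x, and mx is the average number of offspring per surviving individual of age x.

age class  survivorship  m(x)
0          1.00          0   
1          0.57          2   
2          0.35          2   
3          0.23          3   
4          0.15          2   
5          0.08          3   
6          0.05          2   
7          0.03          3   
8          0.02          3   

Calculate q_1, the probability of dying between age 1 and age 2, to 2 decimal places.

q_1 = (l_1 − l_2) / l_1 = (0.57 − 0.35) / 0.57
     = 0.22 / 0.57 = 0.385965… → 0.39

0.39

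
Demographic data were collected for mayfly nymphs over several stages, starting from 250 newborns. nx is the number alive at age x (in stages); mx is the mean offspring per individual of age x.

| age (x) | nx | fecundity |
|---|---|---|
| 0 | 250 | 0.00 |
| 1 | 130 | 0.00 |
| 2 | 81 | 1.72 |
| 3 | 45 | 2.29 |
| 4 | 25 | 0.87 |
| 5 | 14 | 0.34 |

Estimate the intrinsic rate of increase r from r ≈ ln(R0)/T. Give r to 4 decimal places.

0.0280

lx = nx/n0 = nx/250: 1, 0.52, 0.324, 0.18, 0.1, 0.056
R0 = Σ lx·mx = 0 + 0 + 0.55728 + 0.4122 + 0.087 + 0.01904 = 1.07552
Σ x·lx·mx = 2.79436; T = 2.79436/1.07552 = 2.59815…
r ≈ ln(R0)/T = ln(1.07552)/2.59815… = 0.028022… → 0.0280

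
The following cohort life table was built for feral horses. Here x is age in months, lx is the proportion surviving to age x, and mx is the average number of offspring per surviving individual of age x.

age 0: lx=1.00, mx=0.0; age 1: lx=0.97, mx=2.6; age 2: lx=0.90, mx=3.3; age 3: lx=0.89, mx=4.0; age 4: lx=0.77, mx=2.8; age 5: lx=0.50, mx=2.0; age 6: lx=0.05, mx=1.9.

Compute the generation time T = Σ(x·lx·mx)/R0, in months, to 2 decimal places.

2.71

lx·mx: 0, 2.522, 2.97, 3.56, 2.156, 1, 0.095 → R0 = 12.303
x·lx·mx: 0, 2.522, 5.94, 10.68, 8.624, 5, 0.57 → Σ = 33.336
T = 33.336 / 12.303 = 2.709583… → 2.71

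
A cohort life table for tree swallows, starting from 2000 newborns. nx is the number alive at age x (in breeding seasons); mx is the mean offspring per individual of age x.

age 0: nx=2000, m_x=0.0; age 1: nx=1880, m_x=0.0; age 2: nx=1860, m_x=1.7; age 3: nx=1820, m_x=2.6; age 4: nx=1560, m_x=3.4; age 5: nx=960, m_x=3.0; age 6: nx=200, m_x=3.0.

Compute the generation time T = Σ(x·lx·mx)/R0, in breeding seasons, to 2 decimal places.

3.58

lx = nx/n0 = nx/2000: 1, 0.94, 0.93, 0.91, 0.78, 0.48, 0.1
lx·mx: 0, 0, 1.581, 2.366, 2.652, 1.44, 0.3 → R0 = 8.339
x·lx·mx: 0, 0, 3.162, 7.098, 10.608, 7.2, 1.8 → Σ = 29.868
T = 29.868 / 8.339 = 3.581724… → 3.58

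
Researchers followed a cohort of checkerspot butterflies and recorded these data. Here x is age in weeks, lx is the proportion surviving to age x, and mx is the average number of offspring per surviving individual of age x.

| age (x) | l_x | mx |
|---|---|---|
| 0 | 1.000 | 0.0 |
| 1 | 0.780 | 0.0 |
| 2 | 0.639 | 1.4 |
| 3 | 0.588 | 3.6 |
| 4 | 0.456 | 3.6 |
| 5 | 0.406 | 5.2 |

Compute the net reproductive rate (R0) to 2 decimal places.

lx·mx by age: 0, 0, 0.8946, 2.1168, 1.6416, 2.1112
R0 = Σ lx·mx = 6.7642 → 6.76

6.76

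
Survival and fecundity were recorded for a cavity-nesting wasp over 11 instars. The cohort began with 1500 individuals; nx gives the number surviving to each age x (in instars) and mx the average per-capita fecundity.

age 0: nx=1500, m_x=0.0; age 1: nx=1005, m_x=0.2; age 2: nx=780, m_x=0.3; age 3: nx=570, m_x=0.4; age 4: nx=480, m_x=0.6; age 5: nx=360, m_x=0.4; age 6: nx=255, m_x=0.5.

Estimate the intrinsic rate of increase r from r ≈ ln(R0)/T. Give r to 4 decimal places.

-0.0627

lx = nx/n0 = nx/1500: 1, 0.67, 0.52, 0.38, 0.32, 0.24, 0.17
R0 = Σ lx·mx = 0 + 0.134 + 0.156 + 0.152 + 0.192 + 0.096 + 0.085 = 0.815
Σ x·lx·mx = 2.66; T = 2.66/0.815 = 3.2638…
r ≈ ln(R0)/T = ln(0.815)/3.2638… = -0.062678… → -0.0627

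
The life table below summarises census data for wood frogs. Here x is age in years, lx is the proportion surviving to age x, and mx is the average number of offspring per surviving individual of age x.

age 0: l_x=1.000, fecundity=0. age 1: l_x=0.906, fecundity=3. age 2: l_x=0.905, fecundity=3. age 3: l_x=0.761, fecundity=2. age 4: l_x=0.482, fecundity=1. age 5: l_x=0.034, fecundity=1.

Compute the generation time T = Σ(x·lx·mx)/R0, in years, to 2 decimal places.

lx·mx: 0, 2.718, 2.715, 1.522, 0.482, 0.034 → R0 = 7.471
x·lx·mx: 0, 2.718, 5.43, 4.566, 1.928, 0.17 → Σ = 14.812
T = 14.812 / 7.471 = 1.982599… → 1.98

1.98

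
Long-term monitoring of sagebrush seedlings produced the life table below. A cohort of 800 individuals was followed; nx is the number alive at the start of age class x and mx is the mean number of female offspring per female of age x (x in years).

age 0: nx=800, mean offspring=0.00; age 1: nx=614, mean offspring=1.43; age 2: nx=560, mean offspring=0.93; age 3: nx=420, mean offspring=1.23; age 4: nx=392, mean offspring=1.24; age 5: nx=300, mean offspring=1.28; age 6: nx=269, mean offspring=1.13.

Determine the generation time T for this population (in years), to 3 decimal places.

2.964

lx = nx/n0 = nx/800: 1, 0.7675, 0.7, 0.525, 0.49, 0.375, 0.33625
lx·mx: 0, 1.097525, 0.651, 0.64575, 0.6076, 0.48, 0.379963… → R0 = 3.861838…
x·lx·mx: 0, 1.097525, 1.302, 1.93725, 2.4304, 2.4, 2.279775… → Σ = 11.44695…
T = 11.44695… / 3.861838… = 2.96412… → 2.964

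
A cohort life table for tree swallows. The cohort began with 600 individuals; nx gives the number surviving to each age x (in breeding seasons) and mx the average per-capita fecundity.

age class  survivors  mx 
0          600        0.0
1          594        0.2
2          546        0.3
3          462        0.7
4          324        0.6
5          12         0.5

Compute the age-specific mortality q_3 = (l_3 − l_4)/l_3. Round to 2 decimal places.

0.30

lx = nx/n0 = nx/600: 1, 0.99, 0.91, 0.77, 0.54, 0.02
q_3 = (l_3 − l_4) / l_3 = (0.77 − 0.54) / 0.77
     = 0.23 / 0.77 = 0.298701… → 0.30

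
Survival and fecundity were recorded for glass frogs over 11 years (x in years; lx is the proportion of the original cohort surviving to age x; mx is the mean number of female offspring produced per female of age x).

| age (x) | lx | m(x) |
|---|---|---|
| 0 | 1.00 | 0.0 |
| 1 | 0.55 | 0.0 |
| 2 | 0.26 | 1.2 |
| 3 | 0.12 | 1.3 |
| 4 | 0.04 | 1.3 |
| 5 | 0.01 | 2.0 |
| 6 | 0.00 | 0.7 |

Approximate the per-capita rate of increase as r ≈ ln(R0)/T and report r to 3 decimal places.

-0.238

R0 = Σ lx·mx = 0 + 0 + 0.312 + 0.156 + 0.052 + 0.02 + 0 = 0.54
Σ x·lx·mx = 1.4; T = 1.4/0.54 = 2.59259…
r ≈ ln(R0)/T = ln(0.54)/2.59259… = -0.23767… → -0.238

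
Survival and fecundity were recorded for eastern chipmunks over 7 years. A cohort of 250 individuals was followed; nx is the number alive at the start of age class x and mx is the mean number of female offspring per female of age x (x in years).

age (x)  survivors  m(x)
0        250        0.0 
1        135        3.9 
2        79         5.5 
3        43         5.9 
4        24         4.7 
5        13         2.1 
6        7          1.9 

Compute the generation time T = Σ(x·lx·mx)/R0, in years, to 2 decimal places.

2.06

lx = nx/n0 = nx/250: 1, 0.54, 0.316, 0.172, 0.096, 0.052, 0.028
lx·mx: 0, 2.106, 1.738, 1.0148, 0.4512, 0.1092, 0.0532 → R0 = 5.4724
x·lx·mx: 0, 2.106, 3.476, 3.0444, 1.8048, 0.546, 0.3192 → Σ = 11.2964
T = 11.2964 / 5.4724 = 2.06425… → 2.06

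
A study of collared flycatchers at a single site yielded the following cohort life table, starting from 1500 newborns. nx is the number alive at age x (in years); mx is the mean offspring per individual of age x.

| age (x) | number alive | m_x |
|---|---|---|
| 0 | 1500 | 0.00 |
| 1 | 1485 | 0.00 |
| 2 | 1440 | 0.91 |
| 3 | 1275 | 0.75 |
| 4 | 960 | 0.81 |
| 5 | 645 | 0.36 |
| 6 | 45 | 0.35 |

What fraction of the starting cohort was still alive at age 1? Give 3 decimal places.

0.990

l_1 = n_1/n_0 = 1485/1500 = 0.99 → 0.990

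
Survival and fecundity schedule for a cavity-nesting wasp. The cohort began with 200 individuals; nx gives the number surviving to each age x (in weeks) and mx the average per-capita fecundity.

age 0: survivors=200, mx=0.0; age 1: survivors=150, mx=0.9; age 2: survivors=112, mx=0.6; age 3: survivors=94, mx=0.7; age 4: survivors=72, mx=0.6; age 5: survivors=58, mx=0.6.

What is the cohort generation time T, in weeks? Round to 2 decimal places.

2.35

lx = nx/n0 = nx/200: 1, 0.75, 0.56, 0.47, 0.36, 0.29
lx·mx: 0, 0.675, 0.336, 0.329, 0.216, 0.174 → R0 = 1.73
x·lx·mx: 0, 0.675, 0.672, 0.987, 0.864, 0.87 → Σ = 4.068
T = 4.068 / 1.73 = 2.351445… → 2.35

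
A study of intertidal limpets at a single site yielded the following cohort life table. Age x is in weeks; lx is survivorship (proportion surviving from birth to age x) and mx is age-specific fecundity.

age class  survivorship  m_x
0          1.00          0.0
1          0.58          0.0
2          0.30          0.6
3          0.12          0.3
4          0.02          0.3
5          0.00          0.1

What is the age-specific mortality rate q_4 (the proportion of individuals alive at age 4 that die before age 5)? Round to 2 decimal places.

q_4 = (l_4 − l_5) / l_4 = (0.02 − 0) / 0.02
     = 0.02 / 0.02 = 1 → 1.00

1.00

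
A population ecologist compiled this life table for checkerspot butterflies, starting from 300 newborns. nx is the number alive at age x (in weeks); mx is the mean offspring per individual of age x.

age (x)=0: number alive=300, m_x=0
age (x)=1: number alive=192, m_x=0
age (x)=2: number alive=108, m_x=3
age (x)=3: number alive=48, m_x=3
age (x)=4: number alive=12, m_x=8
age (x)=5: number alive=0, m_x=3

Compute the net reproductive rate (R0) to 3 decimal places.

lx = nx/n0 = nx/300: 1, 0.64, 0.36, 0.16, 0.04, 0
lx·mx by age: 0, 0, 1.08, 0.48, 0.32, 0
R0 = Σ lx·mx = 1.88 → 1.880

1.880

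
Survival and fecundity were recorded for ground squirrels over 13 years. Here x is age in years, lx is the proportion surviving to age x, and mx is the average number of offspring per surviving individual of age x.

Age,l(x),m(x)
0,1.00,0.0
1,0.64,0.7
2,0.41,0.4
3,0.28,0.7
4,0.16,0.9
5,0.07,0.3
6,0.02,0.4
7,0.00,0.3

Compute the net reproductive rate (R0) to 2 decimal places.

0.98

lx·mx by age: 0, 0.448, 0.164, 0.196, 0.144, 0.021, 0.008, 0
R0 = Σ lx·mx = 0.981 → 0.98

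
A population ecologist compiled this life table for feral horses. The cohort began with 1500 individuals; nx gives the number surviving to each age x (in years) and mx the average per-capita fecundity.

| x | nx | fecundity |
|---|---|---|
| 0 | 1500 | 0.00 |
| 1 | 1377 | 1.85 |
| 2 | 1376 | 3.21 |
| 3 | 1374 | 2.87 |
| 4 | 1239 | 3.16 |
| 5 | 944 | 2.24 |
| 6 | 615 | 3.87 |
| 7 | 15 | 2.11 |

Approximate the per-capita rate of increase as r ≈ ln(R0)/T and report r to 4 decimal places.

0.7738

lx = nx/n0 = nx/1500: 1, 0.918, 0.91733…, 0.916, 0.826, 0.62933…, 0.41, 0.01
R0 = Σ lx·mx = 0 + 1.6983 + 2.94464… + 2.62892 + 2.61016 + 1.40971… + 1.5867 + 0.0211 = 12.899527…
Σ x·lx·mx = 42.631413…; T = 42.631413…/12.899527… = 3.30488…
r ≈ ln(R0)/T = ln(12.899527…)/3.30488… = 0.773762… → 0.7738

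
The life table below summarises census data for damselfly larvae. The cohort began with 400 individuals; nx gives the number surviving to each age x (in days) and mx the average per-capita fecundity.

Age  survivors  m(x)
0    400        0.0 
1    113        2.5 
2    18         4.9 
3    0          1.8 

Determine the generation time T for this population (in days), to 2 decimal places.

lx = nx/n0 = nx/400: 1, 0.2825, 0.045, 0
lx·mx: 0, 0.70625, 0.2205, 0 → R0 = 0.92675
x·lx·mx: 0, 0.70625, 0.441, 0 → Σ = 1.14725
T = 1.14725 / 0.92675 = 1.237928… → 1.24

1.24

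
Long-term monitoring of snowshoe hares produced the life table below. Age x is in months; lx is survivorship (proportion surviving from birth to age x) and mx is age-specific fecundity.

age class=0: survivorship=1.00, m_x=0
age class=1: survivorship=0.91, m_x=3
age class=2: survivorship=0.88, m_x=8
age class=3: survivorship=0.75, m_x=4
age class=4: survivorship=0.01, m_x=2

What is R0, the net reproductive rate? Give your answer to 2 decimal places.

12.79

lx·mx by age: 0, 2.73, 7.04, 3, 0.02
R0 = Σ lx·mx = 12.79 → 12.79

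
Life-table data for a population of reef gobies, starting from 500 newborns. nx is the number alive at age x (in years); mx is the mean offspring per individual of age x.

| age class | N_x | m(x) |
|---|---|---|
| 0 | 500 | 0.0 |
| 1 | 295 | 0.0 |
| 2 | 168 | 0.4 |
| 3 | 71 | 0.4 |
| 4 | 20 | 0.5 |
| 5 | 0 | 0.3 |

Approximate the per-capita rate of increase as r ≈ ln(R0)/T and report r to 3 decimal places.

lx = nx/n0 = nx/500: 1, 0.59, 0.336, 0.142, 0.04, 0
R0 = Σ lx·mx = 0 + 0 + 0.1344 + 0.0568 + 0.02 + 0 = 0.2112
Σ x·lx·mx = 0.5192; T = 0.5192/0.2112 = 2.45833…
r ≈ ln(R0)/T = ln(0.2112)/2.45833… = -0.63252… → -0.633

-0.633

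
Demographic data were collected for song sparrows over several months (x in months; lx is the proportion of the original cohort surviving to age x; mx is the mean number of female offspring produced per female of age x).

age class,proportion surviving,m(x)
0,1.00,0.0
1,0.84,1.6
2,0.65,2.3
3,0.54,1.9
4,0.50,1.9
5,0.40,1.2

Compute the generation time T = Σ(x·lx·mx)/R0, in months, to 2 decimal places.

2.57

lx·mx: 0, 1.344, 1.495, 1.026, 0.95, 0.48 → R0 = 5.295
x·lx·mx: 0, 1.344, 2.99, 3.078, 3.8, 2.4 → Σ = 13.612
T = 13.612 / 5.295 = 2.570727… → 2.57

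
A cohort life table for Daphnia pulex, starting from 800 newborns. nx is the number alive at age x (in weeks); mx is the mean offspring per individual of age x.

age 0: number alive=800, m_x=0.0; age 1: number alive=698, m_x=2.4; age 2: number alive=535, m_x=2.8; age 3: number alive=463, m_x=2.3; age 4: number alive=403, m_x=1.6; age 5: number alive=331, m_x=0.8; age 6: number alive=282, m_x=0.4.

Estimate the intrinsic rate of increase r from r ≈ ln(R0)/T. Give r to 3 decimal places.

lx = nx/n0 = nx/800: 1, 0.8725, 0.66875, 0.57875, 0.50375, 0.41375, 0.3525
R0 = Σ lx·mx = 0 + 2.094 + 1.8725… + 1.33113… + 0.806… + 0.331… + 0.141 = 6.575625
Σ x·lx·mx = 15.557375; T = 15.557375/6.575625 = 2.36592…
r ≈ ln(R0)/T = ln(6.575625)/2.36592… = 0.79604… → 0.796

0.796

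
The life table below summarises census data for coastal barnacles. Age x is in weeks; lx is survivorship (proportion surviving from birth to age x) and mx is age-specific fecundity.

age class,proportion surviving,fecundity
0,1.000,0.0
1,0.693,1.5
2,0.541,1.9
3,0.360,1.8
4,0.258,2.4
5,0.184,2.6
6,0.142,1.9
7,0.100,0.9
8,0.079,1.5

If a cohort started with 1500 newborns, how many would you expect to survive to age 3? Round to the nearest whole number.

540

Expected survivors = N0 · l_3 = 1500 × 0.360 = 540 → 540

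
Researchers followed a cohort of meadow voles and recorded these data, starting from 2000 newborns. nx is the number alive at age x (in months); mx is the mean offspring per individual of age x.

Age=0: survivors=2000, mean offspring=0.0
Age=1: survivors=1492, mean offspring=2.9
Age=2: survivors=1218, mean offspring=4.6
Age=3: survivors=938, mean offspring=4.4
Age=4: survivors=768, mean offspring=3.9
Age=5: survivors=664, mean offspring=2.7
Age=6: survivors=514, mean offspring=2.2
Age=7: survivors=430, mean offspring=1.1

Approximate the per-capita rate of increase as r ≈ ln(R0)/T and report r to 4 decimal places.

lx = nx/n0 = nx/2000: 1, 0.746, 0.609, 0.469, 0.384, 0.332, 0.257, 0.215
R0 = Σ lx·mx = 0 + 2.1634 + 2.8014 + 2.0636 + 1.4976 + 0.8964 + 0.5654 + 0.2365 = 10.2243
Σ x·lx·mx = 29.4773; T = 29.4773/10.2243 = 2.88306…
r ≈ ln(R0)/T = ln(10.2243)/2.88306… = 0.806353… → 0.8064

0.8064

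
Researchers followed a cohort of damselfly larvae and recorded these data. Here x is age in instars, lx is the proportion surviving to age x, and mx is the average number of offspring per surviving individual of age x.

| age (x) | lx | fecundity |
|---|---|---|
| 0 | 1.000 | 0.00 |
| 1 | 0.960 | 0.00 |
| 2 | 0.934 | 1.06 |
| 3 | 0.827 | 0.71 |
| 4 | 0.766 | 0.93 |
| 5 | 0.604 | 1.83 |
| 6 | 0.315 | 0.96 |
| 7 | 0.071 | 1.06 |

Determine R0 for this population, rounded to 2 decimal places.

3.77

lx·mx by age: 0, 0, 0.99004, 0.58717, 0.71238, 1.10532, 0.3024, 0.07526
R0 = Σ lx·mx = 3.77257 → 3.77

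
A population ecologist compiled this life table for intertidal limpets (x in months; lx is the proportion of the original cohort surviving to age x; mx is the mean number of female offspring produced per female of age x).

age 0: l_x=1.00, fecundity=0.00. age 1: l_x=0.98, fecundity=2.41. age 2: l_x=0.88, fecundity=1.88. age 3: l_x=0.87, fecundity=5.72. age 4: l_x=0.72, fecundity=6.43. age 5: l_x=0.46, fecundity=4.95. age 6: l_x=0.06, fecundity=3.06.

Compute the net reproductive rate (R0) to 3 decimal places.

lx·mx by age: 0, 2.3618, 1.6544, 4.9764, 4.6296, 2.277, 0.1836
R0 = Σ lx·mx = 16.0828 → 16.083

16.083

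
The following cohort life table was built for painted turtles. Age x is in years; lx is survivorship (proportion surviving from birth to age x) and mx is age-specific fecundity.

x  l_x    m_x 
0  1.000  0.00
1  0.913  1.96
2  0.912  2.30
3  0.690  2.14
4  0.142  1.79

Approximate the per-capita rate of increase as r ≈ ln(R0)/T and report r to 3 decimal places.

0.848

R0 = Σ lx·mx = 0 + 1.78948 + 2.0976 + 1.4766 + 0.25418 = 5.61786
Σ x·lx·mx = 11.4312; T = 11.4312/5.61786 = 2.0348…
r ≈ ln(R0)/T = ln(5.61786)/2.0348… = 0.84822… → 0.848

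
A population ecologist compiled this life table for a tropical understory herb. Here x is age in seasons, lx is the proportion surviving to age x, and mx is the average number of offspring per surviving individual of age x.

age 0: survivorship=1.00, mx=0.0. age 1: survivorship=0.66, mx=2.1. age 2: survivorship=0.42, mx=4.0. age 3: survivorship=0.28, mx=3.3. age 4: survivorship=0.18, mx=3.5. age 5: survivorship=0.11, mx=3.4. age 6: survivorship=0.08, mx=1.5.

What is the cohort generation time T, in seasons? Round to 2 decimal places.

lx·mx: 0, 1.386, 1.68, 0.924, 0.63, 0.374, 0.12 → R0 = 5.114
x·lx·mx: 0, 1.386, 3.36, 2.772, 2.52, 1.87, 0.72 → Σ = 12.628
T = 12.628 / 5.114 = 2.4693… → 2.47

2.47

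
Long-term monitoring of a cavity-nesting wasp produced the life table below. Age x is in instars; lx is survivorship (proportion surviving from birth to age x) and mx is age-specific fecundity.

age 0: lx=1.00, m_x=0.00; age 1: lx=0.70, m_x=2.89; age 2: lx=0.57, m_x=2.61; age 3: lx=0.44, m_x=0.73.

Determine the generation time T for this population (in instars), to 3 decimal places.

lx·mx: 0, 2.023, 1.4877, 0.3212 → R0 = 3.8319
x·lx·mx: 0, 2.023, 2.9754, 0.9636 → Σ = 5.962
T = 5.962 / 3.8319 = 1.555886… → 1.556

1.556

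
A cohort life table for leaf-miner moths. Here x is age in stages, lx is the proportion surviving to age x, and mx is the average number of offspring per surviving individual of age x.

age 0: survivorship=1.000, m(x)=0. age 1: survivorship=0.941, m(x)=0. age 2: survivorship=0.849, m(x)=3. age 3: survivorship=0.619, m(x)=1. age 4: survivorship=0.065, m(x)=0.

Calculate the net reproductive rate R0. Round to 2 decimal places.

lx·mx by age: 0, 0, 2.547, 0.619, 0
R0 = Σ lx·mx = 3.166 → 3.17

3.17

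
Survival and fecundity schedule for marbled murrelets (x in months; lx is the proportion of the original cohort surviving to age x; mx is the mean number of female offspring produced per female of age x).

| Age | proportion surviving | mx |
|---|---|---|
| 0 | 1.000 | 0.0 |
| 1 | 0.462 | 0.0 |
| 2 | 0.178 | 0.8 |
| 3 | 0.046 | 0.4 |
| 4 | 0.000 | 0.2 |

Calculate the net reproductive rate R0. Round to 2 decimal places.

0.16

lx·mx by age: 0, 0, 0.1424, 0.0184, 0
R0 = Σ lx·mx = 0.1608 → 0.16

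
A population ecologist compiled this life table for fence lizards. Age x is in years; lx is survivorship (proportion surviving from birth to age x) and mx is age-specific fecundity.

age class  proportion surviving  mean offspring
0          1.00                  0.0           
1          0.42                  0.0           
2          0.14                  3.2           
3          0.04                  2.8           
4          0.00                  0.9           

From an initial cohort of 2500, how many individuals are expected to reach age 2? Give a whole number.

Expected survivors = N0 · l_2 = 2500 × 0.14 = 350 → 350

350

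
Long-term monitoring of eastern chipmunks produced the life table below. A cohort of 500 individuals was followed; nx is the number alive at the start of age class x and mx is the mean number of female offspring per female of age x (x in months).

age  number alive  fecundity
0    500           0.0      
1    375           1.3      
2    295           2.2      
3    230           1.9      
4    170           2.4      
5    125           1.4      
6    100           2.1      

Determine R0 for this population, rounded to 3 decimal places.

lx = nx/n0 = nx/500: 1, 0.75, 0.59, 0.46, 0.34, 0.25, 0.2
lx·mx by age: 0, 0.975, 1.298, 0.874, 0.816, 0.35, 0.42
R0 = Σ lx·mx = 4.733 → 4.733

4.733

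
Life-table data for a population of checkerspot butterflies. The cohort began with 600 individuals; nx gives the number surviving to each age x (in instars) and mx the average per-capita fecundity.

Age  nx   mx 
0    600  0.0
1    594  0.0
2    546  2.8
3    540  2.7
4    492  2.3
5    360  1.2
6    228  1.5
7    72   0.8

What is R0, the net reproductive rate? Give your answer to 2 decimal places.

8.25

lx = nx/n0 = nx/600: 1, 0.99, 0.91, 0.9, 0.82, 0.6, 0.38, 0.12
lx·mx by age: 0, 0, 2.548, 2.43, 1.886, 0.72, 0.57, 0.096
R0 = Σ lx·mx = 8.25 → 8.25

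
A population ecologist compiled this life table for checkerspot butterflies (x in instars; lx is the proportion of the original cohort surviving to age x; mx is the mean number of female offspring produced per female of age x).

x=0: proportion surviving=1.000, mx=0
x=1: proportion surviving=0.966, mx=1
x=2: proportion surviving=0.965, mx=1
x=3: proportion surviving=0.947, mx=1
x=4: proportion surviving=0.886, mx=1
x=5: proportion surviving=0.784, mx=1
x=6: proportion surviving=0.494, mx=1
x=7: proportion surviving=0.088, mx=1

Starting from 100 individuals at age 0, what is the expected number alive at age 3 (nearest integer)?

95

Expected survivors = N0 · l_3 = 100 × 0.947 = 94.7 → 95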